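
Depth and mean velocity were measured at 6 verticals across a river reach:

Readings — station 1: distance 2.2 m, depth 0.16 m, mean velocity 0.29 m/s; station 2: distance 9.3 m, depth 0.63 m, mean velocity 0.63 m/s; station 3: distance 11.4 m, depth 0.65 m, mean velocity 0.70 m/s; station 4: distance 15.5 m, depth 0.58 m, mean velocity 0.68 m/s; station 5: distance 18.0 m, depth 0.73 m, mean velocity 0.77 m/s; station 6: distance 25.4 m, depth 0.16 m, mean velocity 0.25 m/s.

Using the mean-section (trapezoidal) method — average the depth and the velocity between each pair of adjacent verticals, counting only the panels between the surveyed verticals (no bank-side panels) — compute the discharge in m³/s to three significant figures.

Panel 1-2: Δb = 7.1 m, d̄ = (0.16+0.63)/2 = 0.395, v̄ = (0.29+0.63)/2 = 0.46 → q = 7.1×0.395×0.46 = 1.290 m³/s
Panel 2-3: Δb = 2.1 m, d̄ = (0.63+0.65)/2 = 0.64, v̄ = (0.63+0.70)/2 = 0.665 → q = 2.1×0.64×0.665 = 0.8938 m³/s
Panel 3-4: Δb = 4.1 m, d̄ = (0.65+0.58)/2 = 0.615, v̄ = (0.70+0.68)/2 = 0.69 → q = 4.1×0.615×0.69 = 1.740 m³/s
Panel 4-5: Δb = 2.5 m, d̄ = (0.58+0.73)/2 = 0.655, v̄ = (0.68+0.77)/2 = 0.725 → q = 2.5×0.655×0.725 = 1.187 m³/s
Panel 5-6: Δb = 7.4 m, d̄ = (0.73+0.16)/2 = 0.445, v̄ = (0.77+0.25)/2 = 0.51 → q = 7.4×0.445×0.51 = 1.679 m³/s
Q = Σ q = 6.790 m³/s

6.79 m³/s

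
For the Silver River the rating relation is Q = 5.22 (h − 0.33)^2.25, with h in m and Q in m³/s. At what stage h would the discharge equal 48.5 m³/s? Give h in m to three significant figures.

h − h₀ = (Q/C)^(1/b) = (48.5/5.22)^(1/2.25) = 2.693 m
h = 0.33 + 2.693 = 3.023 m

3.02 m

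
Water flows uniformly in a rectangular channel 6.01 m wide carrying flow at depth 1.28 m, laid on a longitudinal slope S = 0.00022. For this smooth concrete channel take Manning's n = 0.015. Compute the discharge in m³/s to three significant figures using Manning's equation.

7.08 m³/s

A = b·y = 6.01 × 1.28 = 7.693 m²
P = b + 2y = 6.01 + 2×1.28 = 8.570 m
R = A/P = 7.693/8.570 = 0.8976 m
Q = (1/n)·A·R^(2/3)·S^(1/2) = (1/0.015) × 7.693 × 0.8976^(2/3) × 0.00022^(1/2) = 7.078 m³/s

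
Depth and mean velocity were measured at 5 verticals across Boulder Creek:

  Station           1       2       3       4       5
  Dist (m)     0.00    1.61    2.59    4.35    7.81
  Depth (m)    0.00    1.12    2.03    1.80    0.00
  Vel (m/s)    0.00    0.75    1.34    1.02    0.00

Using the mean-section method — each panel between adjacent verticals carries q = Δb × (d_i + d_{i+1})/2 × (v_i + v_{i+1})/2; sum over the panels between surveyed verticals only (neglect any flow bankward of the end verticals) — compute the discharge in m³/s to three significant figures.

Panel 1-2: Δb = 1.61 m, d̄ = (0.00+1.12)/2 = 0.56, v̄ = (0.00+0.75)/2 = 0.375 → q = 1.61×0.56×0.375 = 0.3381 m³/s
Panel 2-3: Δb = 0.98 m, d̄ = (1.12+2.03)/2 = 1.575, v̄ = (0.75+1.34)/2 = 1.045 → q = 0.98×1.575×1.045 = 1.613 m³/s
Panel 3-4: Δb = 1.76 m, d̄ = (2.03+1.80)/2 = 1.915, v̄ = (1.34+1.02)/2 = 1.18 → q = 1.76×1.915×1.18 = 3.977 m³/s
Panel 4-5: Δb = 3.46 m, d̄ = (1.80+0.00)/2 = 0.9, v̄ = (1.02+0.00)/2 = 0.51 → q = 3.46×0.9×0.51 = 1.588 m³/s
Q = Σ q = 7.516 m³/s

7.52 m³/s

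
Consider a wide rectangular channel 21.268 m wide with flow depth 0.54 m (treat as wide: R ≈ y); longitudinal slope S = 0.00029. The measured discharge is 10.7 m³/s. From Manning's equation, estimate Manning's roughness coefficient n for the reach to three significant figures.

0.0121

A = b·y = 21.268 × 0.54 = 11.48 m²
Wide channel: R ≈ y = 0.54 m
n = (1/Q)·A·R^(2/3)·S^(1/2) = (1/10.7) × 11.48 × 0.6631 × 0.01703 = 0.01212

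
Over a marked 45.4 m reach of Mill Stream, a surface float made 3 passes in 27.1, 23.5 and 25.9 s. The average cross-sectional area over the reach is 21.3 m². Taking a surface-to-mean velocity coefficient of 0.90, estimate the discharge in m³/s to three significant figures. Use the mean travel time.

t̄ = (27.1 + 23.5 + 25.9) / 3 = 25.5 s
v_surface = L / t̄ = 45.4 / 25.5 = 1.780 m/s
v_mean = 0.90 × 1.780 = 1.602 m/s
Q = A × v_mean = 21.3 × 1.602 = 34.13 m³/s

34.1 m³/s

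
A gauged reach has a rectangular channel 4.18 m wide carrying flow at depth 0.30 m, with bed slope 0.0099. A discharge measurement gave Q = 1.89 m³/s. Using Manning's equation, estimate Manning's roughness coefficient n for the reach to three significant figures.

A = b·y = 4.18 × 0.30 = 1.254 m²
P = b + 2y = 4.18 + 2×0.30 = 4.780 m
R = A/P = 1.254/4.780 = 0.2623 m
n = (1/Q)·A·R^(2/3)·S^(1/2) = (1/1.89) × 1.254 × 0.4098 × 0.09950 = 0.02705

0.0271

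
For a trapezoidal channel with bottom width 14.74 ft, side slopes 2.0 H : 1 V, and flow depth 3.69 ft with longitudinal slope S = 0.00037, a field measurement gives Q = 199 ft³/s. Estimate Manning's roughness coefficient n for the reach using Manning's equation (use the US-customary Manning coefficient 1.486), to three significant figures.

A = (b + z·y)·y = (14.74 + 2.0×3.69)×3.69 = 81.62 ft²
P = b + 2y√(1+z²) = 14.74 + 2×3.69×√(1+2.0²) = 31.24 ft
R = A/P = 81.62/31.24 = 2.613 ft
n = (1.486/Q)·A·R^(2/3)·S^(1/2) = (1.486/199) × 81.62 × 1.897 × 0.01924 = 0.02224

0.0222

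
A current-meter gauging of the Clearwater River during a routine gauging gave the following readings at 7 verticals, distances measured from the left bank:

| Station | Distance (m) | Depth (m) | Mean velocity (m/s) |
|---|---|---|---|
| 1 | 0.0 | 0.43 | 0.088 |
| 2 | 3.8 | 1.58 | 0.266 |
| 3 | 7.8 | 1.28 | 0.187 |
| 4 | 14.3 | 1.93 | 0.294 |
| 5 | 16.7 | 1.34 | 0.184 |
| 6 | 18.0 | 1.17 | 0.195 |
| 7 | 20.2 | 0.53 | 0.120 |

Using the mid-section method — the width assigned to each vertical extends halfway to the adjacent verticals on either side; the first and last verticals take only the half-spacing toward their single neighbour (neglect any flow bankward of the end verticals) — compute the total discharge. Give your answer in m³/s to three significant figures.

6.42 m³/s

w_1 = (3.8 − 0.0)/2 = 1.9 m; q_1 = 0.088 × 0.43 × 1.9 = 0.07190 m³/s
w_2 = (7.8 − 0.0)/2 = 3.9 m; q_2 = 0.266 × 1.58 × 3.9 = 1.639 m³/s
w_3 = (14.3 − 3.8)/2 = 5.25 m; q_3 = 0.187 × 1.28 × 5.25 = 1.257 m³/s
w_4 = (16.7 − 7.8)/2 = 4.45 m; q_4 = 0.294 × 1.93 × 4.45 = 2.525 m³/s
w_5 = (18.0 − 14.3)/2 = 1.85 m; q_5 = 0.184 × 1.34 × 1.85 = 0.4561 m³/s
w_6 = (20.2 − 16.7)/2 = 1.75 m; q_6 = 0.195 × 1.17 × 1.75 = 0.3993 m³/s
w_7 = (20.2 − 18.0)/2 = 1.1 m; q_7 = 0.120 × 0.53 × 1.1 = 0.06996 m³/s
Q = Σ qᵢ = 6.418 m³/s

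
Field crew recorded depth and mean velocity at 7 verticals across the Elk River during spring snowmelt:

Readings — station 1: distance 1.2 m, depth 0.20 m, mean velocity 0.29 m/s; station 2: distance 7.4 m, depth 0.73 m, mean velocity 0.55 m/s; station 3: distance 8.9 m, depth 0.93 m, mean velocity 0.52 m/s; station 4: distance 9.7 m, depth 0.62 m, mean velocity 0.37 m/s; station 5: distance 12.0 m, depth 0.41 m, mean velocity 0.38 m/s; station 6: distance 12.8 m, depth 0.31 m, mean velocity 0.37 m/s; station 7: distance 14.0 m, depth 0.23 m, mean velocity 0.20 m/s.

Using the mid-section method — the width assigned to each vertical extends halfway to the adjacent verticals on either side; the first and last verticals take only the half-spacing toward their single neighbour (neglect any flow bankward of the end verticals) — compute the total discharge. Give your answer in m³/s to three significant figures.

w_1 = (7.4 − 1.2)/2 = 3.1 m; q_1 = 0.29 × 0.20 × 3.1 = 0.1798 m³/s
w_2 = (8.9 − 1.2)/2 = 3.85 m; q_2 = 0.55 × 0.73 × 3.85 = 1.546 m³/s
w_3 = (9.7 − 7.4)/2 = 1.15 m; q_3 = 0.52 × 0.93 × 1.15 = 0.5561 m³/s
w_4 = (12.0 − 8.9)/2 = 1.55 m; q_4 = 0.37 × 0.62 × 1.55 = 0.3556 m³/s
w_5 = (12.8 − 9.7)/2 = 1.55 m; q_5 = 0.38 × 0.41 × 1.55 = 0.2415 m³/s
w_6 = (14.0 − 12.0)/2 = 1 m; q_6 = 0.37 × 0.31 × 1 = 0.1147 m³/s
w_7 = (14.0 − 12.8)/2 = 0.6 m; q_7 = 0.20 × 0.23 × 0.6 = 0.02760 m³/s
Q = Σ qᵢ = 3.021 m³/s

3.02 m³/s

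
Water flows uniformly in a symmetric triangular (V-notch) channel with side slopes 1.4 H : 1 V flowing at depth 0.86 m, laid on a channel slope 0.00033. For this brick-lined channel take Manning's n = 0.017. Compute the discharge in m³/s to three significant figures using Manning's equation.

0.549 m³/s

A = z·y² = 1.4×0.86² = 1.035 m²
P = 2y√(1+z²) = 2×0.86×√(1+1.4²) = 2.959 m
R = A/P = 1.035/2.959 = 0.3499 m
Q = (1/n)·A·R^(2/3)·S^(1/2) = (1/0.017) × 1.035 × 0.3499^(2/3) × 0.00033^(1/2) = 0.5494 m³/s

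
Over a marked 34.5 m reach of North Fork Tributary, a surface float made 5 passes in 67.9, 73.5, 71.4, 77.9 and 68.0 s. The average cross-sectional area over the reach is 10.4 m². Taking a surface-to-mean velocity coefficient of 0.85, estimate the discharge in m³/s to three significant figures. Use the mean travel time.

t̄ = (67.9 + 73.5 + 71.4 + 77.9 + 68.0) / 5 = 71.74 s
v_surface = L / t̄ = 34.5 / 71.74 = 0.4809 m/s
v_mean = 0.85 × 0.4809 = 0.4088 m/s
Q = A × v_mean = 10.4 × 0.4088 = 4.251 m³/s

4.25 m³/s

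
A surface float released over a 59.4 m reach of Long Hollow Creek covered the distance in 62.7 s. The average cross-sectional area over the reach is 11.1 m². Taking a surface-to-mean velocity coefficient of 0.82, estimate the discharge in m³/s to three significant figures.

8.62 m³/s

v_surface = L / t̄ = 59.4 / 62.7 = 0.9474 m/s
v_mean = 0.82 × 0.9474 = 0.7768 m/s
Q = A × v_mean = 11.1 × 0.7768 = 8.623 m³/s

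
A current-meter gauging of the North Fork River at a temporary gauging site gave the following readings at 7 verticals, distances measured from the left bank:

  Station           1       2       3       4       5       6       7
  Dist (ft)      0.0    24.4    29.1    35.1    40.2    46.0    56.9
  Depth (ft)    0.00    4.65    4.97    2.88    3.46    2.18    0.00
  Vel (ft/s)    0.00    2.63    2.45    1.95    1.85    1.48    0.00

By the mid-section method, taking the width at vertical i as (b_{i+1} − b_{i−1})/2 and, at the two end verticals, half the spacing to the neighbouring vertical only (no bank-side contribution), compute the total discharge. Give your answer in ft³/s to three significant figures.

336 ft³/s

w_2 = (29.1 − 0.0)/2 = 14.55 ft; q_2 = 2.63 × 4.65 × 14.55 = 177.9 ft³/s
w_3 = (35.1 − 24.4)/2 = 5.35 ft; q_3 = 2.45 × 4.97 × 5.35 = 65.14 ft³/s
w_4 = (40.2 − 29.1)/2 = 5.55 ft; q_4 = 1.95 × 2.88 × 5.55 = 31.17 ft³/s
w_5 = (46.0 − 35.1)/2 = 5.45 ft; q_5 = 1.85 × 3.46 × 5.45 = 34.89 ft³/s
w_6 = (56.9 − 40.2)/2 = 8.35 ft; q_6 = 1.48 × 2.18 × 8.35 = 26.94 ft³/s
Stations 1, 7 contribute zero (depth or velocity is 0).
Q = Σ qᵢ = 336.1 ft³/s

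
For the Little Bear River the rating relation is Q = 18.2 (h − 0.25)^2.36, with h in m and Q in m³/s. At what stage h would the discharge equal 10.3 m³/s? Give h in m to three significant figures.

h − h₀ = (Q/C)^(1/b) = (10.3/18.2)^(1/2.36) = 0.7857 m
h = 0.25 + 0.7857 = 1.036 m

1.04 m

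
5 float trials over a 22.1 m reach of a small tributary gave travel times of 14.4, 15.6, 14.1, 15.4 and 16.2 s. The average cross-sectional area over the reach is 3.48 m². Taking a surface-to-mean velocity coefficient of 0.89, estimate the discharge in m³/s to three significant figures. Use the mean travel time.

4.52 m³/s

t̄ = (14.4 + 15.6 + 14.1 + 15.4 + 16.2) / 5 = 15.14 s
v_surface = L / t̄ = 22.1 / 15.14 = 1.460 m/s
v_mean = 0.89 × 1.460 = 1.299 m/s
Q = A × v_mean = 3.48 × 1.299 = 4.521 m³/s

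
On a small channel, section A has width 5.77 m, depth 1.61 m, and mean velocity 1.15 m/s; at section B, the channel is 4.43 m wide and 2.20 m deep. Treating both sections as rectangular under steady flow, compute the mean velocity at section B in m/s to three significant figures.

Q = A₁V₁ = (5.77×1.61) × 1.15 = 10.68 m³/s
A₂ = 4.43 × 2.20 = 9.746 m²
V₂ = Q/A₂ = 10.68/9.746 = 1.096 m/s

1.10 m/s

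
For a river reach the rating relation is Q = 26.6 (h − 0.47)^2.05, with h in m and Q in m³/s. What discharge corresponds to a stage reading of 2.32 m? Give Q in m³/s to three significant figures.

93.9 m³/s

Q = 26.6 × (2.32 − 0.47)^2.05 = 26.6 × 1.85^2.05 = 93.88 m³/s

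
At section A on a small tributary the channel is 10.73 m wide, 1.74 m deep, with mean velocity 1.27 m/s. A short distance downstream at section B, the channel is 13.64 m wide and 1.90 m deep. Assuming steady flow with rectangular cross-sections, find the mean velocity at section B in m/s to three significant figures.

Q = A₁V₁ = (10.73×1.74) × 1.27 = 23.71 m³/s
A₂ = 13.64 × 1.90 = 25.92 m²
V₂ = Q/A₂ = 23.71/25.92 = 0.9149 m/s

0.915 m/s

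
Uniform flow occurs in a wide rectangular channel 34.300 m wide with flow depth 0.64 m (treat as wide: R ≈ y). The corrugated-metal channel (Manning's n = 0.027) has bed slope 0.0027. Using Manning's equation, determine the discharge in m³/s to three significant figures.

A = b·y = 34.300 × 0.64 = 21.95 m²
Wide channel: R ≈ y = 0.64 m
Q = (1/n)·A·R^(2/3)·S^(1/2) = (1/0.027) × 21.95 × 0.6400^(2/3) × 0.0027^(1/2) = 31.37 m³/s

31.4 m³/s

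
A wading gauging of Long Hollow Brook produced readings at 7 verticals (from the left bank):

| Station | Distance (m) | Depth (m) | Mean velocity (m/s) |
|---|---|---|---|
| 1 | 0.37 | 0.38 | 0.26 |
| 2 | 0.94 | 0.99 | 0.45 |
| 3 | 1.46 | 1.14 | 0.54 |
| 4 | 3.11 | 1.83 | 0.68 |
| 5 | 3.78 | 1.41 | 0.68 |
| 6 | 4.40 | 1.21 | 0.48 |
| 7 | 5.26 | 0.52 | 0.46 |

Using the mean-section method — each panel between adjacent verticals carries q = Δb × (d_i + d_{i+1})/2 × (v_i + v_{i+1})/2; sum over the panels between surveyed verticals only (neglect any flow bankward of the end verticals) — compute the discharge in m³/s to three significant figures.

3.47 m³/s

Panel 1-2: Δb = 0.57 m, d̄ = (0.38+0.99)/2 = 0.685, v̄ = (0.26+0.45)/2 = 0.355 → q = 0.57×0.685×0.355 = 0.1386 m³/s
Panel 2-3: Δb = 0.52 m, d̄ = (0.99+1.14)/2 = 1.065, v̄ = (0.45+0.54)/2 = 0.495 → q = 0.52×1.065×0.495 = 0.2741 m³/s
Panel 3-4: Δb = 1.65 m, d̄ = (1.14+1.83)/2 = 1.485, v̄ = (0.54+0.68)/2 = 0.61 → q = 1.65×1.485×0.61 = 1.495 m³/s
Panel 4-5: Δb = 0.67 m, d̄ = (1.83+1.41)/2 = 1.62, v̄ = (0.68+0.68)/2 = 0.68 → q = 0.67×1.62×0.68 = 0.7381 m³/s
Panel 5-6: Δb = 0.62 m, d̄ = (1.41+1.21)/2 = 1.31, v̄ = (0.68+0.48)/2 = 0.58 → q = 0.62×1.31×0.58 = 0.4711 m³/s
Panel 6-7: Δb = 0.86 m, d̄ = (1.21+0.52)/2 = 0.865, v̄ = (0.48+0.46)/2 = 0.47 → q = 0.86×0.865×0.47 = 0.3496 m³/s
Q = Σ q = 3.466 m³/s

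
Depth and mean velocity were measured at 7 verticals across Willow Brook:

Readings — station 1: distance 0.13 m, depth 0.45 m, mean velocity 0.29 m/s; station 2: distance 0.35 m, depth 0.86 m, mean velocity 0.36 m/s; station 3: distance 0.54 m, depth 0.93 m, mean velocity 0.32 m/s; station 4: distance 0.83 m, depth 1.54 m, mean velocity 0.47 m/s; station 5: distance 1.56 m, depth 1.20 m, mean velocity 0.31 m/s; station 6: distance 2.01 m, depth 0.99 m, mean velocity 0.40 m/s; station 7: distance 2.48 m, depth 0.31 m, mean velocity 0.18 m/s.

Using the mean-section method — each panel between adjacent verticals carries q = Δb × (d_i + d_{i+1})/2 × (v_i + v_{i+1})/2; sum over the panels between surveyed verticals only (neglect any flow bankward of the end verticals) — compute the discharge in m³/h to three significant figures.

3240 m³/h

Panel 1-2: Δb = 0.22 m, d̄ = (0.45+0.86)/2 = 0.655, v̄ = (0.29+0.36)/2 = 0.325 → q = 0.22×0.655×0.325 = 0.04683 m³/s
Panel 2-3: Δb = 0.19 m, d̄ = (0.86+0.93)/2 = 0.895, v̄ = (0.36+0.32)/2 = 0.34 → q = 0.19×0.895×0.34 = 0.05782 m³/s
Panel 3-4: Δb = 0.29 m, d̄ = (0.93+1.54)/2 = 1.235, v̄ = (0.32+0.47)/2 = 0.395 → q = 0.29×1.235×0.395 = 0.1415 m³/s
Panel 4-5: Δb = 0.73 m, d̄ = (1.54+1.20)/2 = 1.37, v̄ = (0.47+0.31)/2 = 0.39 → q = 0.73×1.37×0.39 = 0.3900 m³/s
Panel 5-6: Δb = 0.45 m, d̄ = (1.20+0.99)/2 = 1.095, v̄ = (0.31+0.40)/2 = 0.355 → q = 0.45×1.095×0.355 = 0.1749 m³/s
Panel 6-7: Δb = 0.47 m, d̄ = (0.99+0.31)/2 = 0.65, v̄ = (0.40+0.18)/2 = 0.29 → q = 0.47×0.65×0.29 = 0.08860 m³/s
Q = Σ q = 0.8997 m³/s
= 0.8997 × 3600 = 3239 m³/h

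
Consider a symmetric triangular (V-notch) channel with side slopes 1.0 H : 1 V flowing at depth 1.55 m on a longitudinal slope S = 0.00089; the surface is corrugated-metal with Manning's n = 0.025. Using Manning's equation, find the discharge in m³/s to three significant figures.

1.92 m³/s

A = z·y² = 1.0×1.55² = 2.403 m²
P = 2y√(1+z²) = 2×1.55×√(1+1.0²) = 4.384 m
R = A/P = 2.403/4.384 = 0.5480 m
Q = (1/n)·A·R^(2/3)·S^(1/2) = (1/0.025) × 2.403 × 0.5480^(2/3) × 0.00089^(1/2) = 1.920 m³/s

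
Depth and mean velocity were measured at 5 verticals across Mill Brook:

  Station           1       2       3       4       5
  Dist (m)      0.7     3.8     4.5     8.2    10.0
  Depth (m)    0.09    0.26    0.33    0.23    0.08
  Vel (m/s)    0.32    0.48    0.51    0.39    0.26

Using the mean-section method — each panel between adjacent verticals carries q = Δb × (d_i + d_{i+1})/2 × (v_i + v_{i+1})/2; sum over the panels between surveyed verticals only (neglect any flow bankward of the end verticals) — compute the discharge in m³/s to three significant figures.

Panel 1-2: Δb = 3.1 m, d̄ = (0.09+0.26)/2 = 0.175, v̄ = (0.32+0.48)/2 = 0.4 → q = 3.1×0.175×0.4 = 0.2170 m³/s
Panel 2-3: Δb = 0.7 m, d̄ = (0.26+0.33)/2 = 0.295, v̄ = (0.48+0.51)/2 = 0.495 → q = 0.7×0.295×0.495 = 0.1022 m³/s
Panel 3-4: Δb = 3.7 m, d̄ = (0.33+0.23)/2 = 0.28, v̄ = (0.51+0.39)/2 = 0.45 → q = 3.7×0.28×0.45 = 0.4662 m³/s
Panel 4-5: Δb = 1.8 m, d̄ = (0.23+0.08)/2 = 0.155, v̄ = (0.39+0.26)/2 = 0.325 → q = 1.8×0.155×0.325 = 0.09068 m³/s
Q = Σ q = 0.8761 m³/s

0.876 m³/s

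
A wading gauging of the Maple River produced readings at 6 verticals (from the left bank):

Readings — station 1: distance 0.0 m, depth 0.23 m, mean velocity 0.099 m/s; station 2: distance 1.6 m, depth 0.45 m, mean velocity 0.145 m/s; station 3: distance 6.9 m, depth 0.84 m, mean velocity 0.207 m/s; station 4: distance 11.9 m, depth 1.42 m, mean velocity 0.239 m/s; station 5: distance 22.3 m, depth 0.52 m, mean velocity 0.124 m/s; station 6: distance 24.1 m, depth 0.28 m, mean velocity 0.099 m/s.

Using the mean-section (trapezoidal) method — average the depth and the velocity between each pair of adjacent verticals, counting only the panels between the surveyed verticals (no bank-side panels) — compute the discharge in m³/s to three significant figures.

3.84 m³/s

Panel 1-2: Δb = 1.6 m, d̄ = (0.23+0.45)/2 = 0.34, v̄ = (0.099+0.145)/2 = 0.122 → q = 1.6×0.34×0.122 = 0.06637 m³/s
Panel 2-3: Δb = 5.3 m, d̄ = (0.45+0.84)/2 = 0.645, v̄ = (0.145+0.207)/2 = 0.176 → q = 5.3×0.645×0.176 = 0.6017 m³/s
Panel 3-4: Δb = 5 m, d̄ = (0.84+1.42)/2 = 1.13, v̄ = (0.207+0.239)/2 = 0.223 → q = 5×1.13×0.223 = 1.260 m³/s
Panel 4-5: Δb = 10.4 m, d̄ = (1.42+0.52)/2 = 0.97, v̄ = (0.239+0.124)/2 = 0.1815 → q = 10.4×0.97×0.1815 = 1.831 m³/s
Panel 5-6: Δb = 1.8 m, d̄ = (0.52+0.28)/2 = 0.4, v̄ = (0.124+0.099)/2 = 0.1115 → q = 1.8×0.4×0.1115 = 0.08028 m³/s
Q = Σ q = 3.839 m³/s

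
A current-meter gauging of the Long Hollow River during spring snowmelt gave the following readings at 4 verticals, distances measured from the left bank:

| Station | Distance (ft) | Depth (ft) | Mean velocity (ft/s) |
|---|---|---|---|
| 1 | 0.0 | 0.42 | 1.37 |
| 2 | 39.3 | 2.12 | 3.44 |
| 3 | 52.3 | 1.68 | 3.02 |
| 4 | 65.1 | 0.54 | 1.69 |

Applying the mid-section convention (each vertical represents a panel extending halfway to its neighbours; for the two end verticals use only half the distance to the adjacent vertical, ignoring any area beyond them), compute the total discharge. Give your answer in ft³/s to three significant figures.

w_1 = (39.3 − 0.0)/2 = 19.65 ft; q_1 = 1.37 × 0.42 × 19.65 = 11.31 ft³/s
w_2 = (52.3 − 0.0)/2 = 26.15 ft; q_2 = 3.44 × 2.12 × 26.15 = 190.7 ft³/s
w_3 = (65.1 − 39.3)/2 = 12.9 ft; q_3 = 3.02 × 1.68 × 12.9 = 65.45 ft³/s
w_4 = (65.1 − 52.3)/2 = 6.4 ft; q_4 = 1.69 × 0.54 × 6.4 = 5.841 ft³/s
Q = Σ qᵢ = 273.3 ft³/s

273 ft³/s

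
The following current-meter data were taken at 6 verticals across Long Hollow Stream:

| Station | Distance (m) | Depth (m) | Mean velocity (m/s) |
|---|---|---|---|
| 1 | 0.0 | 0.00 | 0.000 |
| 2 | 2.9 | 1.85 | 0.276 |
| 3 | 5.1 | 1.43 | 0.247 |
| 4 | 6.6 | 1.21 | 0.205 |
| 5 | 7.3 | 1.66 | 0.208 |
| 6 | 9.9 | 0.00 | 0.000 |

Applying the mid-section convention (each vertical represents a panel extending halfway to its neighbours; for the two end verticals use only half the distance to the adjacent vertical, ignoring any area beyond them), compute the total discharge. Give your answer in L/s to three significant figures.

w_2 = (5.1 − 0.0)/2 = 2.55 m; q_2 = 0.276 × 1.85 × 2.55 = 1.302 m³/s
w_3 = (6.6 − 2.9)/2 = 1.85 m; q_3 = 0.247 × 1.43 × 1.85 = 0.6534 m³/s
w_4 = (7.3 − 5.1)/2 = 1.1 m; q_4 = 0.205 × 1.21 × 1.1 = 0.2729 m³/s
w_5 = (9.9 − 6.6)/2 = 1.65 m; q_5 = 0.208 × 1.66 × 1.65 = 0.5697 m³/s
Stations 1, 6 contribute zero (depth or velocity is 0).
Q = Σ qᵢ = 2.798 m³/s
= 2.798 × 1000 = 2798 L/s

2800 L/s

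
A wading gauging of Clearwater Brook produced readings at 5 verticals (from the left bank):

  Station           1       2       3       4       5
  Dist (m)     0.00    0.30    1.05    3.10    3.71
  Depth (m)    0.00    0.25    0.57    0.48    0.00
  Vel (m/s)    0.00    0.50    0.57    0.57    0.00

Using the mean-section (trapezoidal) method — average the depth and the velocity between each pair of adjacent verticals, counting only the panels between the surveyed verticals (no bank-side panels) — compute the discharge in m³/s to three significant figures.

Panel 1-2: Δb = 0.3 m, d̄ = (0.00+0.25)/2 = 0.125, v̄ = (0.00+0.50)/2 = 0.25 → q = 0.3×0.125×0.25 = 0.009375 m³/s
Panel 2-3: Δb = 0.75 m, d̄ = (0.25+0.57)/2 = 0.41, v̄ = (0.50+0.57)/2 = 0.535 → q = 0.75×0.41×0.535 = 0.1645 m³/s
Panel 3-4: Δb = 2.05 m, d̄ = (0.57+0.48)/2 = 0.525, v̄ = (0.57+0.57)/2 = 0.57 → q = 2.05×0.525×0.57 = 0.6135 m³/s
Panel 4-5: Δb = 0.61 m, d̄ = (0.48+0.00)/2 = 0.24, v̄ = (0.57+0.00)/2 = 0.285 → q = 0.61×0.24×0.285 = 0.04172 m³/s
Q = Σ q = 0.8291 m³/s

0.829 m³/s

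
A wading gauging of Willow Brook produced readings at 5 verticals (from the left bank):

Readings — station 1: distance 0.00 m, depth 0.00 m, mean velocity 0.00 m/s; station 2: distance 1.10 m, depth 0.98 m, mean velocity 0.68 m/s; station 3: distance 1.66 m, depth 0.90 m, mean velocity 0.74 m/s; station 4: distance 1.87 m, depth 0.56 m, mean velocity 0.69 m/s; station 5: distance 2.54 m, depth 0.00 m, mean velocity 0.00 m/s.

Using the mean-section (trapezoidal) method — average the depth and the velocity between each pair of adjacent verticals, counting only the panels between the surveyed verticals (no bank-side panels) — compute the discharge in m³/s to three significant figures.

Panel 1-2: Δb = 1.1 m, d̄ = (0.00+0.98)/2 = 0.49, v̄ = (0.00+0.68)/2 = 0.34 → q = 1.1×0.49×0.34 = 0.1833 m³/s
Panel 2-3: Δb = 0.56 m, d̄ = (0.98+0.90)/2 = 0.94, v̄ = (0.68+0.74)/2 = 0.71 → q = 0.56×0.94×0.71 = 0.3737 m³/s
Panel 3-4: Δb = 0.21 m, d̄ = (0.90+0.56)/2 = 0.73, v̄ = (0.74+0.69)/2 = 0.715 → q = 0.21×0.73×0.715 = 0.1096 m³/s
Panel 4-5: Δb = 0.67 m, d̄ = (0.56+0.00)/2 = 0.28, v̄ = (0.69+0.00)/2 = 0.345 → q = 0.67×0.28×0.345 = 0.06472 m³/s
Q = Σ q = 0.7313 m³/s

0.731 m³/s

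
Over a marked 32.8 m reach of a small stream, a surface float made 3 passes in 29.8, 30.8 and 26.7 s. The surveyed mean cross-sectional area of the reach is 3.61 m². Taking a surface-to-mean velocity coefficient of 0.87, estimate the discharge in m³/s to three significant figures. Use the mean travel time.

t̄ = (29.8 + 30.8 + 26.7) / 3 = 29.1 s
v_surface = L / t̄ = 32.8 / 29.1 = 1.127 m/s
v_mean = 0.87 × 1.127 = 0.9806 m/s
Q = A × v_mean = 3.61 × 0.9806 = 3.540 m³/s

3.54 m³/s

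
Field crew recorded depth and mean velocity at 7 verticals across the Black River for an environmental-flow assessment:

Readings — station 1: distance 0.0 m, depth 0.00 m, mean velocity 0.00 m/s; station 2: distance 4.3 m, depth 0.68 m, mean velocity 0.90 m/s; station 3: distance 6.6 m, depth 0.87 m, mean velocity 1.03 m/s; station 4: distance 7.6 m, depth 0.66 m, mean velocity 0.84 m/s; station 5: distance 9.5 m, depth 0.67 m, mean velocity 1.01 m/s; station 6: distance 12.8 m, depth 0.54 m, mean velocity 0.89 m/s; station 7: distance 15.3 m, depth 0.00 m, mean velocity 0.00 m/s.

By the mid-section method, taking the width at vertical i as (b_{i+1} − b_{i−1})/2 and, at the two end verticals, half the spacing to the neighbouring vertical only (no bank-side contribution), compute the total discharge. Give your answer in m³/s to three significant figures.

7.46 m³/s

w_2 = (6.6 − 0.0)/2 = 3.3 m; q_2 = 0.90 × 0.68 × 3.3 = 2.020 m³/s
w_3 = (7.6 − 4.3)/2 = 1.65 m; q_3 = 1.03 × 0.87 × 1.65 = 1.479 m³/s
w_4 = (9.5 − 6.6)/2 = 1.45 m; q_4 = 0.84 × 0.66 × 1.45 = 0.8039 m³/s
w_5 = (12.8 − 7.6)/2 = 2.6 m; q_5 = 1.01 × 0.67 × 2.6 = 1.759 m³/s
w_6 = (15.3 − 9.5)/2 = 2.9 m; q_6 = 0.89 × 0.54 × 2.9 = 1.394 m³/s
Stations 1, 7 contribute zero (depth or velocity is 0).
Q = Σ qᵢ = 7.455 m³/s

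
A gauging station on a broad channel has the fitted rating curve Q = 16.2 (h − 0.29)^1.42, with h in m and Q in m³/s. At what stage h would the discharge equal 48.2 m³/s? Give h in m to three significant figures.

h − h₀ = (Q/C)^(1/b) = (48.2/16.2)^(1/1.42) = 2.155 m
h = 0.29 + 2.155 = 2.445 m

2.45 m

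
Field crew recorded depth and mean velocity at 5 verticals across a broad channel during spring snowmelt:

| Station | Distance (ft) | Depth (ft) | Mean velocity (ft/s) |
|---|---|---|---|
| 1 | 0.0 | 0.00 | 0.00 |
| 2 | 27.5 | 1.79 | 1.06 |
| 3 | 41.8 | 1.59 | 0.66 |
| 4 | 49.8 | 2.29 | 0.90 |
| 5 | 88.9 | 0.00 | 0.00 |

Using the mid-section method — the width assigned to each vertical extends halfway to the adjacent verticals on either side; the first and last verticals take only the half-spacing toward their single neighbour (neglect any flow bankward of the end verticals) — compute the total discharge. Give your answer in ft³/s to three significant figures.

w_2 = (41.8 − 0.0)/2 = 20.9 ft; q_2 = 1.06 × 1.79 × 20.9 = 39.66 ft³/s
w_3 = (49.8 − 27.5)/2 = 11.15 ft; q_3 = 0.66 × 1.59 × 11.15 = 11.70 ft³/s
w_4 = (88.9 − 41.8)/2 = 23.55 ft; q_4 = 0.90 × 2.29 × 23.55 = 48.54 ft³/s
Stations 1, 5 contribute zero (depth or velocity is 0).
Q = Σ qᵢ = 99.89 ft³/s

99.9 ft³/s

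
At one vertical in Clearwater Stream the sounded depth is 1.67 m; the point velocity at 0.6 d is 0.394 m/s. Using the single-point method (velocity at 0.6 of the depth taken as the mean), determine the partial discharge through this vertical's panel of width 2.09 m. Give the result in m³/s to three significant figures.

v̄ = v₀.₆ = 0.394 m/s
q = v̄ × d × w = 0.3940 × 1.67 × 2.09 = 1.375 m³/s

1.38 m³/s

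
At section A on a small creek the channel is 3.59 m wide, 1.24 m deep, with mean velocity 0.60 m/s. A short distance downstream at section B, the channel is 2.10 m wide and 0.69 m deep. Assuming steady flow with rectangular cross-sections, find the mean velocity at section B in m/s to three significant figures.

Q = A₁V₁ = (3.59×1.24) × 0.60 = 2.671 m³/s
A₂ = 2.10 × 0.69 = 1.449 m²
V₂ = Q/A₂ = 2.671/1.449 = 1.843 m/s

1.84 m/s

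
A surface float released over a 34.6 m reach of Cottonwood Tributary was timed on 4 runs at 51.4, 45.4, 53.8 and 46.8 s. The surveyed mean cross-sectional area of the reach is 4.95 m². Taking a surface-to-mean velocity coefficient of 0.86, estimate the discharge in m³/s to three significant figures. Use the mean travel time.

2.98 m³/s

t̄ = (51.4 + 45.4 + 53.8 + 46.8) / 4 = 49.35 s
v_surface = L / t̄ = 34.6 / 49.35 = 0.7011 m/s
v_mean = 0.86 × 0.7011 = 0.6030 m/s
Q = A × v_mean = 4.95 × 0.6030 = 2.985 m³/s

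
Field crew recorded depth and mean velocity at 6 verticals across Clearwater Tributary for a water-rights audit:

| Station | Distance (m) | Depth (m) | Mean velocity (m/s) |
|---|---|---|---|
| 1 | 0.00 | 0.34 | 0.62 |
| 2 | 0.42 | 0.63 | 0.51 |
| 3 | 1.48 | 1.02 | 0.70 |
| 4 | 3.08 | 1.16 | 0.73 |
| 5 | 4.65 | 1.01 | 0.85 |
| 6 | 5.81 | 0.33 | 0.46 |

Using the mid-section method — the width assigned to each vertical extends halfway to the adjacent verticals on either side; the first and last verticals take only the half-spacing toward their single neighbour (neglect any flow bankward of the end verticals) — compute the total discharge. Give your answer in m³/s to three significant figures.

w_1 = (0.42 − 0.00)/2 = 0.21 m; q_1 = 0.62 × 0.34 × 0.21 = 0.04427 m³/s
w_2 = (1.48 − 0.00)/2 = 0.74 m; q_2 = 0.51 × 0.63 × 0.74 = 0.2378 m³/s
w_3 = (3.08 − 0.42)/2 = 1.33 m; q_3 = 0.70 × 1.02 × 1.33 = 0.9496 m³/s
w_4 = (4.65 − 1.48)/2 = 1.585 m; q_4 = 0.73 × 1.16 × 1.585 = 1.342 m³/s
w_5 = (5.81 − 3.08)/2 = 1.365 m; q_5 = 0.85 × 1.01 × 1.365 = 1.172 m³/s
w_6 = (5.81 − 4.65)/2 = 0.58 m; q_6 = 0.46 × 0.33 × 0.58 = 0.08804 m³/s
Q = Σ qᵢ = 3.834 m³/s

3.83 m³/s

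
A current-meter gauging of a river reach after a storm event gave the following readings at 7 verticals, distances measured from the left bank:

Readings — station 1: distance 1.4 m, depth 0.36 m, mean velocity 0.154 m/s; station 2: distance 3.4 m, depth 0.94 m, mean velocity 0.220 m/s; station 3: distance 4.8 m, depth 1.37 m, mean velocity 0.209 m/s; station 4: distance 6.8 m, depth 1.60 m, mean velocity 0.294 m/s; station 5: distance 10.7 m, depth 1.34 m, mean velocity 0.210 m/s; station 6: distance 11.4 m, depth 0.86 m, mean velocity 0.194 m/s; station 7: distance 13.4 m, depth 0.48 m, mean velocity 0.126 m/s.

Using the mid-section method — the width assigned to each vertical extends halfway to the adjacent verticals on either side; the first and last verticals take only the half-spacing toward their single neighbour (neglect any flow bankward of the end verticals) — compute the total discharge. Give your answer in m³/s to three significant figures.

3.21 m³/s

w_1 = (3.4 − 1.4)/2 = 1 m; q_1 = 0.154 × 0.36 × 1 = 0.05544 m³/s
w_2 = (4.8 − 1.4)/2 = 1.7 m; q_2 = 0.220 × 0.94 × 1.7 = 0.3516 m³/s
w_3 = (6.8 − 3.4)/2 = 1.7 m; q_3 = 0.209 × 1.37 × 1.7 = 0.4868 m³/s
w_4 = (10.7 − 4.8)/2 = 2.95 m; q_4 = 0.294 × 1.60 × 2.95 = 1.388 m³/s
w_5 = (11.4 − 6.8)/2 = 2.3 m; q_5 = 0.210 × 1.34 × 2.3 = 0.6472 m³/s
w_6 = (13.4 − 10.7)/2 = 1.35 m; q_6 = 0.194 × 0.86 × 1.35 = 0.2252 m³/s
w_7 = (13.4 − 11.4)/2 = 1 m; q_7 = 0.126 × 0.48 × 1 = 0.06048 m³/s
Q = Σ qᵢ = 3.214 m³/s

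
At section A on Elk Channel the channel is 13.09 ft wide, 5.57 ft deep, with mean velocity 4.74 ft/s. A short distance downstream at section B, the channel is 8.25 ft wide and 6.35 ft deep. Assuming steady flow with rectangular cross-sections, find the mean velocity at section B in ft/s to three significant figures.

6.60 ft/s

Q = A₁V₁ = (13.09×5.57) × 4.74 = 345.6 ft³/s
A₂ = 8.25 × 6.35 = 52.39 ft²
V₂ = Q/A₂ = 345.6/52.39 = 6.597 ft/s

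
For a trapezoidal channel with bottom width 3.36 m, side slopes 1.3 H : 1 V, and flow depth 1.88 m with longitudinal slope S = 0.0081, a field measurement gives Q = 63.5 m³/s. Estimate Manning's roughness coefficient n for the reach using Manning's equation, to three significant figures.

A = (b + z·y)·y = (3.36 + 1.3×1.88)×1.88 = 10.91 m²
P = b + 2y√(1+z²) = 3.36 + 2×1.88×√(1+1.3²) = 9.527 m
R = A/P = 10.91/9.527 = 1.145 m
n = (1/Q)·A·R^(2/3)·S^(1/2) = (1/63.5) × 10.91 × 1.095 × 0.09000 = 0.01693

0.0169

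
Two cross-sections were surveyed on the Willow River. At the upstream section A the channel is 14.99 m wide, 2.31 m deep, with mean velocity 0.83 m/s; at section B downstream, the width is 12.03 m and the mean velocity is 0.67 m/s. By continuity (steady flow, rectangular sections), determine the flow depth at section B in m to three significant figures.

3.57 m

Q = A₁V₁ = (14.99×2.31) × 0.83 = 28.74 m³/s
d₂ = Q/(b₂ V₂) = 28.74/(12.03×0.67) = 3.566 m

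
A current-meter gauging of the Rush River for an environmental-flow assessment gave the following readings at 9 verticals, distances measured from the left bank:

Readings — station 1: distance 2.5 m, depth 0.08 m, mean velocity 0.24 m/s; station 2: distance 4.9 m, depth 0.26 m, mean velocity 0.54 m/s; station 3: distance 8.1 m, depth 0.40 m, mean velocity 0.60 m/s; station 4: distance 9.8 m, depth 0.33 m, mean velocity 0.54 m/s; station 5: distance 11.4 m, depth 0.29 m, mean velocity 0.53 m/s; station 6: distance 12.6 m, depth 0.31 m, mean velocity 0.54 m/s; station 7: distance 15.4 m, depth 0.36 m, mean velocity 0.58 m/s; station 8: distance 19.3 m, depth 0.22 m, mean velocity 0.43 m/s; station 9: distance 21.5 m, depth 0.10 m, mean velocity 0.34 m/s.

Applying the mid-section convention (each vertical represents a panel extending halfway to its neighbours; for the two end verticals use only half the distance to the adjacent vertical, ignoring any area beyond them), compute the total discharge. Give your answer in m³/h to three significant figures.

w_1 = (4.9 − 2.5)/2 = 1.2 m; q_1 = 0.24 × 0.08 × 1.2 = 0.02304 m³/s
w_2 = (8.1 − 2.5)/2 = 2.8 m; q_2 = 0.54 × 0.26 × 2.8 = 0.3931 m³/s
w_3 = (9.8 − 4.9)/2 = 2.45 m; q_3 = 0.60 × 0.40 × 2.45 = 0.5880 m³/s
w_4 = (11.4 − 8.1)/2 = 1.65 m; q_4 = 0.54 × 0.33 × 1.65 = 0.2940 m³/s
w_5 = (12.6 − 9.8)/2 = 1.4 m; q_5 = 0.53 × 0.29 × 1.4 = 0.2152 m³/s
w_6 = (15.4 − 11.4)/2 = 2 m; q_6 = 0.54 × 0.31 × 2 = 0.3348 m³/s
w_7 = (19.3 − 12.6)/2 = 3.35 m; q_7 = 0.58 × 0.36 × 3.35 = 0.6995 m³/s
w_8 = (21.5 − 15.4)/2 = 3.05 m; q_8 = 0.43 × 0.22 × 3.05 = 0.2885 m³/s
w_9 = (21.5 − 19.3)/2 = 1.1 m; q_9 = 0.34 × 0.10 × 1.1 = 0.03740 m³/s
Q = Σ qᵢ = 2.874 m³/s
= 2.874 × 3600 = 10340 m³/h

10300 m³/h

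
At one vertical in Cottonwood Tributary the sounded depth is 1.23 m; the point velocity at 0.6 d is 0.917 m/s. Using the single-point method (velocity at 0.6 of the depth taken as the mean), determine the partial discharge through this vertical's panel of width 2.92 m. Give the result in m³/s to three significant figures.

v̄ = v₀.₆ = 0.917 m/s
q = v̄ × d × w = 0.9170 × 1.23 × 2.92 = 3.293 m³/s

3.29 m³/s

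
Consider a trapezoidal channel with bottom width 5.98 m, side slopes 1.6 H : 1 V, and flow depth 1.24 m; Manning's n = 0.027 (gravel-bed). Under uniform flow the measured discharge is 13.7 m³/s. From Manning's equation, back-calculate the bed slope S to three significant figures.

0.00155

A = (b + z·y)·y = (5.98 + 1.6×1.24)×1.24 = 9.875 m²
P = b + 2y√(1+z²) = 5.98 + 2×1.24×√(1+1.6²) = 10.66 m
R = A/P = 9.875/10.66 = 0.9265 m
S = (Q·n / (1·A·R^(2/3)))² = (13.7×0.027 / (1×9.875×0.9504))² = 0.001553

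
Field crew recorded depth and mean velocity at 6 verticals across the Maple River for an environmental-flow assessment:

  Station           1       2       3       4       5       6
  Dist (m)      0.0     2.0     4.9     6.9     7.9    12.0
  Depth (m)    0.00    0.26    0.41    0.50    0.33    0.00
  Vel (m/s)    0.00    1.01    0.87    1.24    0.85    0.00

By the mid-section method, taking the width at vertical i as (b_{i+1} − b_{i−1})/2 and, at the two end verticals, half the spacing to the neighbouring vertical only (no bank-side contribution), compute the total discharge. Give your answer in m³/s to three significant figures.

3.16 m³/s

w_2 = (4.9 − 0.0)/2 = 2.45 m; q_2 = 1.01 × 0.26 × 2.45 = 0.6434 m³/s
w_3 = (6.9 − 2.0)/2 = 2.45 m; q_3 = 0.87 × 0.41 × 2.45 = 0.8739 m³/s
w_4 = (7.9 − 4.9)/2 = 1.5 m; q_4 = 1.24 × 0.50 × 1.5 = 0.9300 m³/s
w_5 = (12.0 − 6.9)/2 = 2.55 m; q_5 = 0.85 × 0.33 × 2.55 = 0.7153 m³/s
Stations 1, 6 contribute zero (depth or velocity is 0).
Q = Σ qᵢ = 3.163 m³/s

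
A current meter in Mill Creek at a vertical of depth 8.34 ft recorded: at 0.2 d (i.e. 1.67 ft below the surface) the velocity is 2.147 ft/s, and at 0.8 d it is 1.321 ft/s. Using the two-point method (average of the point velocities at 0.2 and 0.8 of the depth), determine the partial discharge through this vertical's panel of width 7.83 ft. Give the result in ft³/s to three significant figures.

v̄ = (2.147 + 1.321) / 2 = 1.734 ft/s
q = v̄ × d × w = 1.734 × 8.34 × 7.83 = 113.2 ft³/s

113 ft³/s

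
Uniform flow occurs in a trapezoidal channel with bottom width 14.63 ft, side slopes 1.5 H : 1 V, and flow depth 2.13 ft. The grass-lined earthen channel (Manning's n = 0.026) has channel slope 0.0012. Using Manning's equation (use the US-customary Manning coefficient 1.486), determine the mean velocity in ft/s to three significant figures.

2.82 ft/s

A = (b + z·y)·y = (14.63 + 1.5×2.13)×2.13 = 37.97 ft²
P = b + 2y√(1+z²) = 14.63 + 2×2.13×√(1+1.5²) = 22.31 ft
R = A/P = 37.97/22.31 = 1.702 ft
Q = (1.486/n)·A·R^(2/3)·S^(1/2) = (1.486/0.026) × 37.97 × 1.702^(2/3) × 0.0012^(1/2) = 107.1 ft³/s
V = Q/A = 107.1/37.97 = 2.822 ft/s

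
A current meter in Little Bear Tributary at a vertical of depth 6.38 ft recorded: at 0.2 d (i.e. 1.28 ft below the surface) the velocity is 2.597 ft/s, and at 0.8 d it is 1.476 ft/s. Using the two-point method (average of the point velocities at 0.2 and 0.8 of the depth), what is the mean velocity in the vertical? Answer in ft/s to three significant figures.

2.04 ft/s

v̄ = (2.597 + 1.476) / 2 = 2.037 ft/s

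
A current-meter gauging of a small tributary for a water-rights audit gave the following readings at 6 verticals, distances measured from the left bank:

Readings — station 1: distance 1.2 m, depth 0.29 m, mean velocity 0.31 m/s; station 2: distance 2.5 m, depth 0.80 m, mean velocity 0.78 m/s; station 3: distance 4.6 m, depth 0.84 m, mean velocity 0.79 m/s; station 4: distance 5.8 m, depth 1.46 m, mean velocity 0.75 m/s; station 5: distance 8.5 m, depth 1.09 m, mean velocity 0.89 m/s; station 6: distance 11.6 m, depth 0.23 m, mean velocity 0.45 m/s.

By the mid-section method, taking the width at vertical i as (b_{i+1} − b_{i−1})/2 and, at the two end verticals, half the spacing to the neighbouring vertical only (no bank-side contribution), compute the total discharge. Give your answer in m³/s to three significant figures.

w_1 = (2.5 − 1.2)/2 = 0.65 m; q_1 = 0.31 × 0.29 × 0.65 = 0.05844 m³/s
w_2 = (4.6 − 1.2)/2 = 1.7 m; q_2 = 0.78 × 0.80 × 1.7 = 1.061 m³/s
w_3 = (5.8 − 2.5)/2 = 1.65 m; q_3 = 0.79 × 0.84 × 1.65 = 1.095 m³/s
w_4 = (8.5 − 4.6)/2 = 1.95 m; q_4 = 0.75 × 1.46 × 1.95 = 2.135 m³/s
w_5 = (11.6 − 5.8)/2 = 2.9 m; q_5 = 0.89 × 1.09 × 2.9 = 2.813 m³/s
w_6 = (11.6 − 8.5)/2 = 1.55 m; q_6 = 0.45 × 0.23 × 1.55 = 0.1604 m³/s
Q = Σ qᵢ = 7.323 m³/s

7.32 m³/s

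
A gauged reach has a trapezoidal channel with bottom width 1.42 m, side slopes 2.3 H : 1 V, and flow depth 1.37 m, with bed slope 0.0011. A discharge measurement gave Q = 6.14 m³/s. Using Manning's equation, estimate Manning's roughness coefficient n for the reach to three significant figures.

0.0281

A = (b + z·y)·y = (1.42 + 2.3×1.37)×1.37 = 6.262 m²
P = b + 2y√(1+z²) = 1.42 + 2×1.37×√(1+2.3²) = 8.292 m
R = A/P = 6.262/8.292 = 0.7552 m
n = (1/Q)·A·R^(2/3)·S^(1/2) = (1/6.14) × 6.262 × 0.8293 × 0.03317 = 0.02805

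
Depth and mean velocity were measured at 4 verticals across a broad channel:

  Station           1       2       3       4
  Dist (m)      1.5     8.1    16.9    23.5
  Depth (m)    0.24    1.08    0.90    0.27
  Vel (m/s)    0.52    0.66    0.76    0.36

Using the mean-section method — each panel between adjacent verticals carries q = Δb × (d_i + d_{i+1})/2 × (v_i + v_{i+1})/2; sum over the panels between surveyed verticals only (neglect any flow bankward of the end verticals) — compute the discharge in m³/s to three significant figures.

10.9 m³/s

Panel 1-2: Δb = 6.6 m, d̄ = (0.24+1.08)/2 = 0.66, v̄ = (0.52+0.66)/2 = 0.59 → q = 6.6×0.66×0.59 = 2.570 m³/s
Panel 2-3: Δb = 8.8 m, d̄ = (1.08+0.90)/2 = 0.99, v̄ = (0.66+0.76)/2 = 0.71 → q = 8.8×0.99×0.71 = 6.186 m³/s
Panel 3-4: Δb = 6.6 m, d̄ = (0.90+0.27)/2 = 0.585, v̄ = (0.76+0.36)/2 = 0.56 → q = 6.6×0.585×0.56 = 2.162 m³/s
Q = Σ q = 10.92 m³/s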